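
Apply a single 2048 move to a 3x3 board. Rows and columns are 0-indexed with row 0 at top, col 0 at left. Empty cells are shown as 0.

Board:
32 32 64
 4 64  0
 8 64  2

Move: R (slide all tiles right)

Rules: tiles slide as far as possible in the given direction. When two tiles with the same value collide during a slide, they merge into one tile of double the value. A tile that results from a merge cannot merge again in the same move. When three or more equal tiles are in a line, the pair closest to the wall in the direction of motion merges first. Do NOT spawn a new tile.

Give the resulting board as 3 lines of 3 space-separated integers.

Slide right:
row 0: [32, 32, 64] -> [0, 64, 64]
row 1: [4, 64, 0] -> [0, 4, 64]
row 2: [8, 64, 2] -> [8, 64, 2]

Answer:  0 64 64
 0  4 64
 8 64  2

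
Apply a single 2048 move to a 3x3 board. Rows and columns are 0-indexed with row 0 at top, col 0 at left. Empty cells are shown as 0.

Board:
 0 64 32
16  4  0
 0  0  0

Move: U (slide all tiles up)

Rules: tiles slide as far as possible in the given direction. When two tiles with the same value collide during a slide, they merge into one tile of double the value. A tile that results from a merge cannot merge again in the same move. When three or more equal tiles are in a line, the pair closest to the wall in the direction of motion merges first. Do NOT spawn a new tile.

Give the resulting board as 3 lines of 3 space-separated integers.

Answer: 16 64 32
 0  4  0
 0  0  0

Derivation:
Slide up:
col 0: [0, 16, 0] -> [16, 0, 0]
col 1: [64, 4, 0] -> [64, 4, 0]
col 2: [32, 0, 0] -> [32, 0, 0]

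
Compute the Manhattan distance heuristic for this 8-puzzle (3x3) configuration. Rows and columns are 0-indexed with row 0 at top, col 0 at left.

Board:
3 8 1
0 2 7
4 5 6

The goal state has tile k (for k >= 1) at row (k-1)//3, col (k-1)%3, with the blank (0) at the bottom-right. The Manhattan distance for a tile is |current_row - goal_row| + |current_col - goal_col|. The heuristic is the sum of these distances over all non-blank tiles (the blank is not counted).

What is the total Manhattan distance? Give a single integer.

Tile 3: at (0,0), goal (0,2), distance |0-0|+|0-2| = 2
Tile 8: at (0,1), goal (2,1), distance |0-2|+|1-1| = 2
Tile 1: at (0,2), goal (0,0), distance |0-0|+|2-0| = 2
Tile 2: at (1,1), goal (0,1), distance |1-0|+|1-1| = 1
Tile 7: at (1,2), goal (2,0), distance |1-2|+|2-0| = 3
Tile 4: at (2,0), goal (1,0), distance |2-1|+|0-0| = 1
Tile 5: at (2,1), goal (1,1), distance |2-1|+|1-1| = 1
Tile 6: at (2,2), goal (1,2), distance |2-1|+|2-2| = 1
Sum: 2 + 2 + 2 + 1 + 3 + 1 + 1 + 1 = 13

Answer: 13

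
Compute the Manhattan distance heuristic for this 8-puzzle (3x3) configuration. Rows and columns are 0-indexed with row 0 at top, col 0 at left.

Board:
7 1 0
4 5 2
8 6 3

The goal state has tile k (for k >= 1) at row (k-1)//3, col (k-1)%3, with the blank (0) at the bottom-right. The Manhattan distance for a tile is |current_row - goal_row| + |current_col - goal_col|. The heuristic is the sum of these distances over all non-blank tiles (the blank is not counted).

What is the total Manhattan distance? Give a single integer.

Answer: 10

Derivation:
Tile 7: (0,0)->(2,0) = 2
Tile 1: (0,1)->(0,0) = 1
Tile 4: (1,0)->(1,0) = 0
Tile 5: (1,1)->(1,1) = 0
Tile 2: (1,2)->(0,1) = 2
Tile 8: (2,0)->(2,1) = 1
Tile 6: (2,1)->(1,2) = 2
Tile 3: (2,2)->(0,2) = 2
Sum: 2 + 1 + 0 + 0 + 2 + 1 + 2 + 2 = 10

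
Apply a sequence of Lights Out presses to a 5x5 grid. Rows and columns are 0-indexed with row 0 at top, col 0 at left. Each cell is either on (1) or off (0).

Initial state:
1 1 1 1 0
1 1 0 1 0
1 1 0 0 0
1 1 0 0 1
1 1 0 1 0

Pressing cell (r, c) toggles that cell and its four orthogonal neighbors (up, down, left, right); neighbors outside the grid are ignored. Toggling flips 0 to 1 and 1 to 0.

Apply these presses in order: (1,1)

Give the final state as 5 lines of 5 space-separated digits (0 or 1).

After press 1 at (1,1):
1 0 1 1 0
0 0 1 1 0
1 0 0 0 0
1 1 0 0 1
1 1 0 1 0

Answer: 1 0 1 1 0
0 0 1 1 0
1 0 0 0 0
1 1 0 0 1
1 1 0 1 0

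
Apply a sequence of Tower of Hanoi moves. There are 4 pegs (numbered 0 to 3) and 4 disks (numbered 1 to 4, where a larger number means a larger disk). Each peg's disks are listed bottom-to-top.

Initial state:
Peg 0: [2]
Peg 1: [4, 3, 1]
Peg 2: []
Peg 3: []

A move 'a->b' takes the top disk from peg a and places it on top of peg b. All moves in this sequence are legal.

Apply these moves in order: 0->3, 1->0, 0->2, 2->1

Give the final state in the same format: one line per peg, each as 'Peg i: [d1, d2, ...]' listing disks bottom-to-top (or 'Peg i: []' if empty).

Answer: Peg 0: []
Peg 1: [4, 3, 1]
Peg 2: []
Peg 3: [2]

Derivation:
After move 1 (0->3):
Peg 0: []
Peg 1: [4, 3, 1]
Peg 2: []
Peg 3: [2]

After move 2 (1->0):
Peg 0: [1]
Peg 1: [4, 3]
Peg 2: []
Peg 3: [2]

After move 3 (0->2):
Peg 0: []
Peg 1: [4, 3]
Peg 2: [1]
Peg 3: [2]

After move 4 (2->1):
Peg 0: []
Peg 1: [4, 3, 1]
Peg 2: []
Peg 3: [2]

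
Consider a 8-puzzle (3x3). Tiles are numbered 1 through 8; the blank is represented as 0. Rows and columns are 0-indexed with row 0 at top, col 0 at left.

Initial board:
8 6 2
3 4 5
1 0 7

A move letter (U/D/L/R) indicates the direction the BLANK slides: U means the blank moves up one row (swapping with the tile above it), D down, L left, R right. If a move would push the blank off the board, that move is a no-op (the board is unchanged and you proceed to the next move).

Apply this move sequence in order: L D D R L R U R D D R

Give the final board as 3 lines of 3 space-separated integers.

After move 1 (L):
8 6 2
3 4 5
0 1 7

After move 2 (D):
8 6 2
3 4 5
0 1 7

After move 3 (D):
8 6 2
3 4 5
0 1 7

After move 4 (R):
8 6 2
3 4 5
1 0 7

After move 5 (L):
8 6 2
3 4 5
0 1 7

After move 6 (R):
8 6 2
3 4 5
1 0 7

After move 7 (U):
8 6 2
3 0 5
1 4 7

After move 8 (R):
8 6 2
3 5 0
1 4 7

After move 9 (D):
8 6 2
3 5 7
1 4 0

After move 10 (D):
8 6 2
3 5 7
1 4 0

After move 11 (R):
8 6 2
3 5 7
1 4 0

Answer: 8 6 2
3 5 7
1 4 0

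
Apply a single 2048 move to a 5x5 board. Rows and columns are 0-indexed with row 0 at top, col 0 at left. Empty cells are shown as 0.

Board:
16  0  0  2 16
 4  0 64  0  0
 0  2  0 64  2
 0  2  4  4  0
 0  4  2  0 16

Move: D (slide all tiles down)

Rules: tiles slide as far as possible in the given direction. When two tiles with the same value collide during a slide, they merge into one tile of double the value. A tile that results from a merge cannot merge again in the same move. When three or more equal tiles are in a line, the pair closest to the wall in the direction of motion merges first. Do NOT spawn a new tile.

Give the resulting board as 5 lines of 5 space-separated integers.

Slide down:
col 0: [16, 4, 0, 0, 0] -> [0, 0, 0, 16, 4]
col 1: [0, 0, 2, 2, 4] -> [0, 0, 0, 4, 4]
col 2: [0, 64, 0, 4, 2] -> [0, 0, 64, 4, 2]
col 3: [2, 0, 64, 4, 0] -> [0, 0, 2, 64, 4]
col 4: [16, 0, 2, 0, 16] -> [0, 0, 16, 2, 16]

Answer:  0  0  0  0  0
 0  0  0  0  0
 0  0 64  2 16
16  4  4 64  2
 4  4  2  4 16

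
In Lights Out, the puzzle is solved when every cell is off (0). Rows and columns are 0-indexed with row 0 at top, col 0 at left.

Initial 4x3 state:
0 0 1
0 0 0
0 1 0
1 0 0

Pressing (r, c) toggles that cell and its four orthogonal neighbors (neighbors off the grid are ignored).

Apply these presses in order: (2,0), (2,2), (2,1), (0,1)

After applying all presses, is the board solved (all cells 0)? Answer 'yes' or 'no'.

After press 1 at (2,0):
0 0 1
1 0 0
1 0 0
0 0 0

After press 2 at (2,2):
0 0 1
1 0 1
1 1 1
0 0 1

After press 3 at (2,1):
0 0 1
1 1 1
0 0 0
0 1 1

After press 4 at (0,1):
1 1 0
1 0 1
0 0 0
0 1 1

Lights still on: 6

Answer: no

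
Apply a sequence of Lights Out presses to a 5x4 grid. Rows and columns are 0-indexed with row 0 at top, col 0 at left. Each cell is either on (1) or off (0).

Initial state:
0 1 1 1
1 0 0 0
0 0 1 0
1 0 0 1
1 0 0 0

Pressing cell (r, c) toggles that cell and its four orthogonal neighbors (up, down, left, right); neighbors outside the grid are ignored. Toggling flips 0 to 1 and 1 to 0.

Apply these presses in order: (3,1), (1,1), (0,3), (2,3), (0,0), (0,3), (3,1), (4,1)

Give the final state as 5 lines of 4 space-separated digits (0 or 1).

After press 1 at (3,1):
0 1 1 1
1 0 0 0
0 1 1 0
0 1 1 1
1 1 0 0

After press 2 at (1,1):
0 0 1 1
0 1 1 0
0 0 1 0
0 1 1 1
1 1 0 0

After press 3 at (0,3):
0 0 0 0
0 1 1 1
0 0 1 0
0 1 1 1
1 1 0 0

After press 4 at (2,3):
0 0 0 0
0 1 1 0
0 0 0 1
0 1 1 0
1 1 0 0

After press 5 at (0,0):
1 1 0 0
1 1 1 0
0 0 0 1
0 1 1 0
1 1 0 0

After press 6 at (0,3):
1 1 1 1
1 1 1 1
0 0 0 1
0 1 1 0
1 1 0 0

After press 7 at (3,1):
1 1 1 1
1 1 1 1
0 1 0 1
1 0 0 0
1 0 0 0

After press 8 at (4,1):
1 1 1 1
1 1 1 1
0 1 0 1
1 1 0 0
0 1 1 0

Answer: 1 1 1 1
1 1 1 1
0 1 0 1
1 1 0 0
0 1 1 0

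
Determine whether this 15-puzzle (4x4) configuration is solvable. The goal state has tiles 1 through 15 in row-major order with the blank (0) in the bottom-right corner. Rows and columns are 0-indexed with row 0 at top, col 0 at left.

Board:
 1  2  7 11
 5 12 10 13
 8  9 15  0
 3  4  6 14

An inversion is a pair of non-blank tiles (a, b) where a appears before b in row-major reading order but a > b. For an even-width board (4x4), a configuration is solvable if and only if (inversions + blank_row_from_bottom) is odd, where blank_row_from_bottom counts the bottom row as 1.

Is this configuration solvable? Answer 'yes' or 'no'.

Answer: yes

Derivation:
Inversions: 39
Blank is in row 2 (0-indexed from top), which is row 2 counting from the bottom (bottom = 1).
39 + 2 = 41, which is odd, so the puzzle is solvable.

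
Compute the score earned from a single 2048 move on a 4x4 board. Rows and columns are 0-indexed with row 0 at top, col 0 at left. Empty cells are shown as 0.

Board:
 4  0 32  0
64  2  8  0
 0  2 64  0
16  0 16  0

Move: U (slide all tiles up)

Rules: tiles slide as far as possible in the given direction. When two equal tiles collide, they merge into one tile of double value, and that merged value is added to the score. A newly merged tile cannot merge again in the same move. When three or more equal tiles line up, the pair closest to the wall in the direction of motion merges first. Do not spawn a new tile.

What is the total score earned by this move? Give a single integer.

Answer: 4

Derivation:
Slide up:
col 0: [4, 64, 0, 16] -> [4, 64, 16, 0]  score +0 (running 0)
col 1: [0, 2, 2, 0] -> [4, 0, 0, 0]  score +4 (running 4)
col 2: [32, 8, 64, 16] -> [32, 8, 64, 16]  score +0 (running 4)
col 3: [0, 0, 0, 0] -> [0, 0, 0, 0]  score +0 (running 4)
Board after move:
 4  4 32  0
64  0  8  0
16  0 64  0
 0  0 16  0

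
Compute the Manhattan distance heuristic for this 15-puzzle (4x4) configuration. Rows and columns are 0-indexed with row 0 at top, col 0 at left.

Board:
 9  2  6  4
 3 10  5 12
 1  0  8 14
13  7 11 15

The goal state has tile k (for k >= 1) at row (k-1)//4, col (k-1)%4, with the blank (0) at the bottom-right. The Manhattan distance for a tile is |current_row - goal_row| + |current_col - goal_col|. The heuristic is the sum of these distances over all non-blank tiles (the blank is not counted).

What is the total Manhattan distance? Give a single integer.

Tile 9: (0,0)->(2,0) = 2
Tile 2: (0,1)->(0,1) = 0
Tile 6: (0,2)->(1,1) = 2
Tile 4: (0,3)->(0,3) = 0
Tile 3: (1,0)->(0,2) = 3
Tile 10: (1,1)->(2,1) = 1
Tile 5: (1,2)->(1,0) = 2
Tile 12: (1,3)->(2,3) = 1
Tile 1: (2,0)->(0,0) = 2
Tile 8: (2,2)->(1,3) = 2
Tile 14: (2,3)->(3,1) = 3
Tile 13: (3,0)->(3,0) = 0
Tile 7: (3,1)->(1,2) = 3
Tile 11: (3,2)->(2,2) = 1
Tile 15: (3,3)->(3,2) = 1
Sum: 2 + 0 + 2 + 0 + 3 + 1 + 2 + 1 + 2 + 2 + 3 + 0 + 3 + 1 + 1 = 23

Answer: 23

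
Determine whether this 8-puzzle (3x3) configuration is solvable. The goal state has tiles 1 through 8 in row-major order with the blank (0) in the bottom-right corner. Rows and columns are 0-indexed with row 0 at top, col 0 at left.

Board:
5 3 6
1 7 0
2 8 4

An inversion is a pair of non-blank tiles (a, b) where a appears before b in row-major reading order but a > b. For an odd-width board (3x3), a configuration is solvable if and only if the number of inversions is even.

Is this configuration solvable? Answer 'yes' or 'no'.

Answer: yes

Derivation:
Inversions (pairs i<j in row-major order where tile[i] > tile[j] > 0): 12
12 is even, so the puzzle is solvable.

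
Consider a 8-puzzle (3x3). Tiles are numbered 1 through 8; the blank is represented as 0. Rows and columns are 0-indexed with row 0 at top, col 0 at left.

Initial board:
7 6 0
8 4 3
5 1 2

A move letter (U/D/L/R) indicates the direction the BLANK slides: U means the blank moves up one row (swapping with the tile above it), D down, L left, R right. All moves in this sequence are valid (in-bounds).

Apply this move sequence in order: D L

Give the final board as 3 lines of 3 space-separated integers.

After move 1 (D):
7 6 3
8 4 0
5 1 2

After move 2 (L):
7 6 3
8 0 4
5 1 2

Answer: 7 6 3
8 0 4
5 1 2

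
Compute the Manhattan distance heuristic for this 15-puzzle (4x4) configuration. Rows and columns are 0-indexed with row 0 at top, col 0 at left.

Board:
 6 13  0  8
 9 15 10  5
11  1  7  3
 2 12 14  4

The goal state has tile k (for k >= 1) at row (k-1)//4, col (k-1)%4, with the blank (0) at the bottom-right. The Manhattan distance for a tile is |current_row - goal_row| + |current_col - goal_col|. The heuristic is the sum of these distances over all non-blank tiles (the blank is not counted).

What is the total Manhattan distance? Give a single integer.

Answer: 36

Derivation:
Tile 6: at (0,0), goal (1,1), distance |0-1|+|0-1| = 2
Tile 13: at (0,1), goal (3,0), distance |0-3|+|1-0| = 4
Tile 8: at (0,3), goal (1,3), distance |0-1|+|3-3| = 1
Tile 9: at (1,0), goal (2,0), distance |1-2|+|0-0| = 1
Tile 15: at (1,1), goal (3,2), distance |1-3|+|1-2| = 3
Tile 10: at (1,2), goal (2,1), distance |1-2|+|2-1| = 2
Tile 5: at (1,3), goal (1,0), distance |1-1|+|3-0| = 3
Tile 11: at (2,0), goal (2,2), distance |2-2|+|0-2| = 2
Tile 1: at (2,1), goal (0,0), distance |2-0|+|1-0| = 3
Tile 7: at (2,2), goal (1,2), distance |2-1|+|2-2| = 1
Tile 3: at (2,3), goal (0,2), distance |2-0|+|3-2| = 3
Tile 2: at (3,0), goal (0,1), distance |3-0|+|0-1| = 4
Tile 12: at (3,1), goal (2,3), distance |3-2|+|1-3| = 3
Tile 14: at (3,2), goal (3,1), distance |3-3|+|2-1| = 1
Tile 4: at (3,3), goal (0,3), distance |3-0|+|3-3| = 3
Sum: 2 + 4 + 1 + 1 + 3 + 2 + 3 + 2 + 3 + 1 + 3 + 4 + 3 + 1 + 3 = 36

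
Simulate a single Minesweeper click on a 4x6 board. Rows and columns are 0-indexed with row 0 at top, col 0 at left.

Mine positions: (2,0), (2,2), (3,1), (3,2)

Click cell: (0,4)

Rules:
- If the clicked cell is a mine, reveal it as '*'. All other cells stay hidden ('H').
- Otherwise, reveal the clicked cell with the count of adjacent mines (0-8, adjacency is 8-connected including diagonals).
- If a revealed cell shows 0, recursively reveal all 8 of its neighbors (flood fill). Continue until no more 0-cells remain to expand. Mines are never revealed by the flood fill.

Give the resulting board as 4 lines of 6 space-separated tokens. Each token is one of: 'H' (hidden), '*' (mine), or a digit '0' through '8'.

0 0 0 0 0 0
1 2 1 1 0 0
H H H 2 0 0
H H H 2 0 0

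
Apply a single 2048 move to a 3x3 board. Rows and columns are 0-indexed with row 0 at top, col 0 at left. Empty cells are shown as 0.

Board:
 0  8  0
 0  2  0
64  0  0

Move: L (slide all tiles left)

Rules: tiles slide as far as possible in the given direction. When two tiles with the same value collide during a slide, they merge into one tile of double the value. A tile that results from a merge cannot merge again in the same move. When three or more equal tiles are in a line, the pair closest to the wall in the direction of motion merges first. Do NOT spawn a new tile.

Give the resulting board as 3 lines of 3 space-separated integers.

Slide left:
row 0: [0, 8, 0] -> [8, 0, 0]
row 1: [0, 2, 0] -> [2, 0, 0]
row 2: [64, 0, 0] -> [64, 0, 0]

Answer:  8  0  0
 2  0  0
64  0  0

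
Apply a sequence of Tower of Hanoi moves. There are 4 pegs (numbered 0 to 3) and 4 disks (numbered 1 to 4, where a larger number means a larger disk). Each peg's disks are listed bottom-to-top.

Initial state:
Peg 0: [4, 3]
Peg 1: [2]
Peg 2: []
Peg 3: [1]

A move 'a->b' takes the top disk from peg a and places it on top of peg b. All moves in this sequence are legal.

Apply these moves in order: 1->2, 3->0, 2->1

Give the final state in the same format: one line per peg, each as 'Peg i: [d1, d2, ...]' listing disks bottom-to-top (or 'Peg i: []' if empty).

After move 1 (1->2):
Peg 0: [4, 3]
Peg 1: []
Peg 2: [2]
Peg 3: [1]

After move 2 (3->0):
Peg 0: [4, 3, 1]
Peg 1: []
Peg 2: [2]
Peg 3: []

After move 3 (2->1):
Peg 0: [4, 3, 1]
Peg 1: [2]
Peg 2: []
Peg 3: []

Answer: Peg 0: [4, 3, 1]
Peg 1: [2]
Peg 2: []
Peg 3: []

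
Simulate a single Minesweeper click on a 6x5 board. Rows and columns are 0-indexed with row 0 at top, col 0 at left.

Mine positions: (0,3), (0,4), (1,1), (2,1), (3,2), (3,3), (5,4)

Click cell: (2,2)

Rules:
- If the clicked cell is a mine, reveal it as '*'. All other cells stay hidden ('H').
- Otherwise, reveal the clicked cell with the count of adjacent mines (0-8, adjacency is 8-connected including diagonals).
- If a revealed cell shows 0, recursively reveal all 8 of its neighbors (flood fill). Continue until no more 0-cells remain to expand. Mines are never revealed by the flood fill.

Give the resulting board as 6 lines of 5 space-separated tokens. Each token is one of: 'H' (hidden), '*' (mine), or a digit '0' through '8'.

H H H H H
H H H H H
H H 4 H H
H H H H H
H H H H H
H H H H H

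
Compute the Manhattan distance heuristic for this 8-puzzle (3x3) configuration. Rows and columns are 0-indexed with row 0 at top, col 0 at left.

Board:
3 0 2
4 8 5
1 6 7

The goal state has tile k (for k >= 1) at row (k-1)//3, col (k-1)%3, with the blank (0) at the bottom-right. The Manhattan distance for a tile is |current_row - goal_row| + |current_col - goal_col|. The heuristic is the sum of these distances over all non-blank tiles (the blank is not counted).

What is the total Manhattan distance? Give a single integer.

Tile 3: at (0,0), goal (0,2), distance |0-0|+|0-2| = 2
Tile 2: at (0,2), goal (0,1), distance |0-0|+|2-1| = 1
Tile 4: at (1,0), goal (1,0), distance |1-1|+|0-0| = 0
Tile 8: at (1,1), goal (2,1), distance |1-2|+|1-1| = 1
Tile 5: at (1,2), goal (1,1), distance |1-1|+|2-1| = 1
Tile 1: at (2,0), goal (0,0), distance |2-0|+|0-0| = 2
Tile 6: at (2,1), goal (1,2), distance |2-1|+|1-2| = 2
Tile 7: at (2,2), goal (2,0), distance |2-2|+|2-0| = 2
Sum: 2 + 1 + 0 + 1 + 1 + 2 + 2 + 2 = 11

Answer: 11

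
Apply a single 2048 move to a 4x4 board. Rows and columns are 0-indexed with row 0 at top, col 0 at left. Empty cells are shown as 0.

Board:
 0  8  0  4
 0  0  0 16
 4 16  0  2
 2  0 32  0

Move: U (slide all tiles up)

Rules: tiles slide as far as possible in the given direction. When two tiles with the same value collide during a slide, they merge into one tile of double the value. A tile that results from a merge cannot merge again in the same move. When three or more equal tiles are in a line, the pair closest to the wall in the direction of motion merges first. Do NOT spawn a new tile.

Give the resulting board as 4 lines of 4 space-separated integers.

Slide up:
col 0: [0, 0, 4, 2] -> [4, 2, 0, 0]
col 1: [8, 0, 16, 0] -> [8, 16, 0, 0]
col 2: [0, 0, 0, 32] -> [32, 0, 0, 0]
col 3: [4, 16, 2, 0] -> [4, 16, 2, 0]

Answer:  4  8 32  4
 2 16  0 16
 0  0  0  2
 0  0  0  0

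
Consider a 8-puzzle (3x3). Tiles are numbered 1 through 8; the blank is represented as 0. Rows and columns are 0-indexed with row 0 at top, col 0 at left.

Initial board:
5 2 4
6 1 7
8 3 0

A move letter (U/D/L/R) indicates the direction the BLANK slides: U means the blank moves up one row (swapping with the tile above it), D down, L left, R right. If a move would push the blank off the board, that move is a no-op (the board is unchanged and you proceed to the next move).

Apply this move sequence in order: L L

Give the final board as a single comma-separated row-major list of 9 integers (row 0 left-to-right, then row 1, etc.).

Answer: 5, 2, 4, 6, 1, 7, 0, 8, 3

Derivation:
After move 1 (L):
5 2 4
6 1 7
8 0 3

After move 2 (L):
5 2 4
6 1 7
0 8 3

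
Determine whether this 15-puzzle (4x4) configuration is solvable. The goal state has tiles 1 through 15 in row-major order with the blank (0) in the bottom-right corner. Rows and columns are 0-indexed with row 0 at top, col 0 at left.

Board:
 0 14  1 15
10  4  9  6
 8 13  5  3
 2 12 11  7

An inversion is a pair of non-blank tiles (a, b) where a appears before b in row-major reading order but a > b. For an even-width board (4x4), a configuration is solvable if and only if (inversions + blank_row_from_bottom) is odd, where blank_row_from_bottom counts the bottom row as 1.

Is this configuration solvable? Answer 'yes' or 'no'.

Answer: no

Derivation:
Inversions: 60
Blank is in row 0 (0-indexed from top), which is row 4 counting from the bottom (bottom = 1).
60 + 4 = 64, which is even, so the puzzle is not solvable.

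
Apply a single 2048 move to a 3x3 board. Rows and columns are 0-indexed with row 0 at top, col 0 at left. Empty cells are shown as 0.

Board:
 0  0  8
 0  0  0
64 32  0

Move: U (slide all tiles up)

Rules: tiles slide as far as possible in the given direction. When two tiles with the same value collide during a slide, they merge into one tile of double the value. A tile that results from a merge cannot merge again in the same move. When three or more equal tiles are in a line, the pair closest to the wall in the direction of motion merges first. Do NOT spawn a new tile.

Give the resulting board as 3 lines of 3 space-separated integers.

Answer: 64 32  8
 0  0  0
 0  0  0

Derivation:
Slide up:
col 0: [0, 0, 64] -> [64, 0, 0]
col 1: [0, 0, 32] -> [32, 0, 0]
col 2: [8, 0, 0] -> [8, 0, 0]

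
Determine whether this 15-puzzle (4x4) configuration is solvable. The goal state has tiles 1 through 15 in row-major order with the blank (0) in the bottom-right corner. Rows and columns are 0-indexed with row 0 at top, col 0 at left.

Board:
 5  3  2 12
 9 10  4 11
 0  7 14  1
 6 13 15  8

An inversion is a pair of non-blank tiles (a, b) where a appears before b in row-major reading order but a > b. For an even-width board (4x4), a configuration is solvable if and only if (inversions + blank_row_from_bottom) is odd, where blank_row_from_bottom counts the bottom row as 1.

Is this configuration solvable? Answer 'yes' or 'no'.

Answer: no

Derivation:
Inversions: 38
Blank is in row 2 (0-indexed from top), which is row 2 counting from the bottom (bottom = 1).
38 + 2 = 40, which is even, so the puzzle is not solvable.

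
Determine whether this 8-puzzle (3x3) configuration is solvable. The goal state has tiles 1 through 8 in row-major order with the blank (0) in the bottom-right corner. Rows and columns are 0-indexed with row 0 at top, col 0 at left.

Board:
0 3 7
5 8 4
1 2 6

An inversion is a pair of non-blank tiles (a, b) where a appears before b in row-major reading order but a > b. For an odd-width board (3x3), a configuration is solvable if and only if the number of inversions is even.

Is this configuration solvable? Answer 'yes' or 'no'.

Inversions (pairs i<j in row-major order where tile[i] > tile[j] > 0): 16
16 is even, so the puzzle is solvable.

Answer: yes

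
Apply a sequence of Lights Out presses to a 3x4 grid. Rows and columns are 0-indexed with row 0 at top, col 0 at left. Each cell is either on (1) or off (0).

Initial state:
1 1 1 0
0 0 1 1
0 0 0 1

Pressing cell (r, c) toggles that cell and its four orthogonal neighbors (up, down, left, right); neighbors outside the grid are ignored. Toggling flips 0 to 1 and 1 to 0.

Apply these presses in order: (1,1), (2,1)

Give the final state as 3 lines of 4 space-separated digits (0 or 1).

Answer: 1 0 1 0
1 0 0 1
1 0 1 1

Derivation:
After press 1 at (1,1):
1 0 1 0
1 1 0 1
0 1 0 1

After press 2 at (2,1):
1 0 1 0
1 0 0 1
1 0 1 1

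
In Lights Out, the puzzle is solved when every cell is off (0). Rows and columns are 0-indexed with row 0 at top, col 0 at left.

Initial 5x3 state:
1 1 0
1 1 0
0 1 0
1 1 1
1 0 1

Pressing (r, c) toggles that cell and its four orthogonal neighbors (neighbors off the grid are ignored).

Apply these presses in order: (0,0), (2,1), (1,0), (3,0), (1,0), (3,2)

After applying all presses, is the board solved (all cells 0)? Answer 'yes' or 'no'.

After press 1 at (0,0):
0 0 0
0 1 0
0 1 0
1 1 1
1 0 1

After press 2 at (2,1):
0 0 0
0 0 0
1 0 1
1 0 1
1 0 1

After press 3 at (1,0):
1 0 0
1 1 0
0 0 1
1 0 1
1 0 1

After press 4 at (3,0):
1 0 0
1 1 0
1 0 1
0 1 1
0 0 1

After press 5 at (1,0):
0 0 0
0 0 0
0 0 1
0 1 1
0 0 1

After press 6 at (3,2):
0 0 0
0 0 0
0 0 0
0 0 0
0 0 0

Lights still on: 0

Answer: yes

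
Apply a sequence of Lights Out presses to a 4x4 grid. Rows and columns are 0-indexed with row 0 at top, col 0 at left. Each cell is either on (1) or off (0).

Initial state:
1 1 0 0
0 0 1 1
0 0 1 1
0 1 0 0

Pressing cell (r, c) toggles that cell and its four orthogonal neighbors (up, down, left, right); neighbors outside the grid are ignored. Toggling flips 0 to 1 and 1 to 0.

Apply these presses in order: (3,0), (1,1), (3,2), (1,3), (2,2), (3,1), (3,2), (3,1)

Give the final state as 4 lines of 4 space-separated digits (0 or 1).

Answer: 1 0 0 1
1 1 0 0
1 0 0 1
1 0 1 0

Derivation:
After press 1 at (3,0):
1 1 0 0
0 0 1 1
1 0 1 1
1 0 0 0

After press 2 at (1,1):
1 0 0 0
1 1 0 1
1 1 1 1
1 0 0 0

After press 3 at (3,2):
1 0 0 0
1 1 0 1
1 1 0 1
1 1 1 1

After press 4 at (1,3):
1 0 0 1
1 1 1 0
1 1 0 0
1 1 1 1

After press 5 at (2,2):
1 0 0 1
1 1 0 0
1 0 1 1
1 1 0 1

After press 6 at (3,1):
1 0 0 1
1 1 0 0
1 1 1 1
0 0 1 1

After press 7 at (3,2):
1 0 0 1
1 1 0 0
1 1 0 1
0 1 0 0

After press 8 at (3,1):
1 0 0 1
1 1 0 0
1 0 0 1
1 0 1 0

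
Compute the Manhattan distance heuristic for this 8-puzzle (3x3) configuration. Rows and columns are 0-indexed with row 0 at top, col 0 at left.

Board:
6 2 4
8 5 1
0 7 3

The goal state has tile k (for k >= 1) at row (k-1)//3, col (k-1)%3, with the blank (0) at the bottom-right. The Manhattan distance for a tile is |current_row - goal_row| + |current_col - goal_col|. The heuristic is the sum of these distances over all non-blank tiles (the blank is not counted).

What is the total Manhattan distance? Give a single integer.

Answer: 14

Derivation:
Tile 6: (0,0)->(1,2) = 3
Tile 2: (0,1)->(0,1) = 0
Tile 4: (0,2)->(1,0) = 3
Tile 8: (1,0)->(2,1) = 2
Tile 5: (1,1)->(1,1) = 0
Tile 1: (1,2)->(0,0) = 3
Tile 7: (2,1)->(2,0) = 1
Tile 3: (2,2)->(0,2) = 2
Sum: 3 + 0 + 3 + 2 + 0 + 3 + 1 + 2 = 14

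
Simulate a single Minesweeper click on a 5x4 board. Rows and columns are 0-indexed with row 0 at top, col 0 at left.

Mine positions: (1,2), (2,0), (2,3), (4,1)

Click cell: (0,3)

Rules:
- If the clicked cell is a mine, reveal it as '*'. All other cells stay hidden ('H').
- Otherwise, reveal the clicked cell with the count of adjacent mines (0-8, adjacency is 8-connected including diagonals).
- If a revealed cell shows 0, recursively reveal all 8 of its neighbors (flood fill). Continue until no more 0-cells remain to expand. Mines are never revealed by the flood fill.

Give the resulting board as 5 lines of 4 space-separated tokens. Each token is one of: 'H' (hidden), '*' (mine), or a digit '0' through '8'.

H H H 1
H H H H
H H H H
H H H H
H H H H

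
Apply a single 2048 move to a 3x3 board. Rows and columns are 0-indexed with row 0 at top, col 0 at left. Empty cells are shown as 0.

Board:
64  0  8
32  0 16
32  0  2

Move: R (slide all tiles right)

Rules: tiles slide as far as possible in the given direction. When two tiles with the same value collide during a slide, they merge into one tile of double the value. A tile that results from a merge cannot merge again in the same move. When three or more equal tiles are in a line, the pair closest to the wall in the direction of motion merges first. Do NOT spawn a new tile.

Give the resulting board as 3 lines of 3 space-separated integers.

Slide right:
row 0: [64, 0, 8] -> [0, 64, 8]
row 1: [32, 0, 16] -> [0, 32, 16]
row 2: [32, 0, 2] -> [0, 32, 2]

Answer:  0 64  8
 0 32 16
 0 32  2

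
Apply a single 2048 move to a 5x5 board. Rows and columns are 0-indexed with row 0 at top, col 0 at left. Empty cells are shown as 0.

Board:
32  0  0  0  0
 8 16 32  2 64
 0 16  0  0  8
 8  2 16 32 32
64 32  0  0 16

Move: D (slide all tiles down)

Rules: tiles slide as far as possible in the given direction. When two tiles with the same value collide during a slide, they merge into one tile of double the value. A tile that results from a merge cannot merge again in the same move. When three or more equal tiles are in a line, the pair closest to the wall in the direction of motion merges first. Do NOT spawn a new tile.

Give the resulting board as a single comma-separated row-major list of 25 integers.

Answer: 0, 0, 0, 0, 0, 0, 0, 0, 0, 64, 32, 32, 0, 0, 8, 16, 2, 32, 2, 32, 64, 32, 16, 32, 16

Derivation:
Slide down:
col 0: [32, 8, 0, 8, 64] -> [0, 0, 32, 16, 64]
col 1: [0, 16, 16, 2, 32] -> [0, 0, 32, 2, 32]
col 2: [0, 32, 0, 16, 0] -> [0, 0, 0, 32, 16]
col 3: [0, 2, 0, 32, 0] -> [0, 0, 0, 2, 32]
col 4: [0, 64, 8, 32, 16] -> [0, 64, 8, 32, 16]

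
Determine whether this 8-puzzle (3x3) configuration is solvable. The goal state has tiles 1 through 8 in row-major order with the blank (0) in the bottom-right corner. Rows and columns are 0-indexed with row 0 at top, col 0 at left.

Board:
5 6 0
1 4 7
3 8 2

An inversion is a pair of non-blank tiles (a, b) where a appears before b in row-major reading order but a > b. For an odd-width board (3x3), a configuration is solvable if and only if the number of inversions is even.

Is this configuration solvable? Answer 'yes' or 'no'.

Inversions (pairs i<j in row-major order where tile[i] > tile[j] > 0): 14
14 is even, so the puzzle is solvable.

Answer: yes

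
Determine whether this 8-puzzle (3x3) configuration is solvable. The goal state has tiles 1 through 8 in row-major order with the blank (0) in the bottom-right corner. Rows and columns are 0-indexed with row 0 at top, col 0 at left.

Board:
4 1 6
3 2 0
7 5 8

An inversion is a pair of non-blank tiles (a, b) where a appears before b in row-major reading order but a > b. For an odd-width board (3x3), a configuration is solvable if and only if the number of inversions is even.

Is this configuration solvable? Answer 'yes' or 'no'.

Answer: yes

Derivation:
Inversions (pairs i<j in row-major order where tile[i] > tile[j] > 0): 8
8 is even, so the puzzle is solvable.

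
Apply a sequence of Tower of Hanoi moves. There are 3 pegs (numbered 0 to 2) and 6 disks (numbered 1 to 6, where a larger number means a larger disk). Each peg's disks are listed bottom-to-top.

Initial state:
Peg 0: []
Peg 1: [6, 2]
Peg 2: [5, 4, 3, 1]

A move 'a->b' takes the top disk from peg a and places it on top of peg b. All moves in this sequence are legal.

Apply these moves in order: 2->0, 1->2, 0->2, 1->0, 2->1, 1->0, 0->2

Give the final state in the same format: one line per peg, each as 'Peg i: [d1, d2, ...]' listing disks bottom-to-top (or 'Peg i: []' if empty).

Answer: Peg 0: [6]
Peg 1: []
Peg 2: [5, 4, 3, 2, 1]

Derivation:
After move 1 (2->0):
Peg 0: [1]
Peg 1: [6, 2]
Peg 2: [5, 4, 3]

After move 2 (1->2):
Peg 0: [1]
Peg 1: [6]
Peg 2: [5, 4, 3, 2]

After move 3 (0->2):
Peg 0: []
Peg 1: [6]
Peg 2: [5, 4, 3, 2, 1]

After move 4 (1->0):
Peg 0: [6]
Peg 1: []
Peg 2: [5, 4, 3, 2, 1]

After move 5 (2->1):
Peg 0: [6]
Peg 1: [1]
Peg 2: [5, 4, 3, 2]

After move 6 (1->0):
Peg 0: [6, 1]
Peg 1: []
Peg 2: [5, 4, 3, 2]

After move 7 (0->2):
Peg 0: [6]
Peg 1: []
Peg 2: [5, 4, 3, 2, 1]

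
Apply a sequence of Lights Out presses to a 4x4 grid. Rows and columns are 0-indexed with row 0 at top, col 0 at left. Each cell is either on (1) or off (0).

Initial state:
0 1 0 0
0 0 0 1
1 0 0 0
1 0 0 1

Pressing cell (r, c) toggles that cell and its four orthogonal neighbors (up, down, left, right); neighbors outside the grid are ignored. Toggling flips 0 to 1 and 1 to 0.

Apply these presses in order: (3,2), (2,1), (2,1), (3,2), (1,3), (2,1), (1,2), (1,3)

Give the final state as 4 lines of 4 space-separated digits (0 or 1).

After press 1 at (3,2):
0 1 0 0
0 0 0 1
1 0 1 0
1 1 1 0

After press 2 at (2,1):
0 1 0 0
0 1 0 1
0 1 0 0
1 0 1 0

After press 3 at (2,1):
0 1 0 0
0 0 0 1
1 0 1 0
1 1 1 0

After press 4 at (3,2):
0 1 0 0
0 0 0 1
1 0 0 0
1 0 0 1

After press 5 at (1,3):
0 1 0 1
0 0 1 0
1 0 0 1
1 0 0 1

After press 6 at (2,1):
0 1 0 1
0 1 1 0
0 1 1 1
1 1 0 1

After press 7 at (1,2):
0 1 1 1
0 0 0 1
0 1 0 1
1 1 0 1

After press 8 at (1,3):
0 1 1 0
0 0 1 0
0 1 0 0
1 1 0 1

Answer: 0 1 1 0
0 0 1 0
0 1 0 0
1 1 0 1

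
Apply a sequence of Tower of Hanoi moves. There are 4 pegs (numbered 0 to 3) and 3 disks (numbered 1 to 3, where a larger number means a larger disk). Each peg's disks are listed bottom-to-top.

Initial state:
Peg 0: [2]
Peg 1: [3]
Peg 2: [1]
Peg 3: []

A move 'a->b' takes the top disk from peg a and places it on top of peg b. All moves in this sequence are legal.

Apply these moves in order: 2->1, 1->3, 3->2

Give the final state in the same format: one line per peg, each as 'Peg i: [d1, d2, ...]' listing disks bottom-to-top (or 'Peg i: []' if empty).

After move 1 (2->1):
Peg 0: [2]
Peg 1: [3, 1]
Peg 2: []
Peg 3: []

After move 2 (1->3):
Peg 0: [2]
Peg 1: [3]
Peg 2: []
Peg 3: [1]

After move 3 (3->2):
Peg 0: [2]
Peg 1: [3]
Peg 2: [1]
Peg 3: []

Answer: Peg 0: [2]
Peg 1: [3]
Peg 2: [1]
Peg 3: []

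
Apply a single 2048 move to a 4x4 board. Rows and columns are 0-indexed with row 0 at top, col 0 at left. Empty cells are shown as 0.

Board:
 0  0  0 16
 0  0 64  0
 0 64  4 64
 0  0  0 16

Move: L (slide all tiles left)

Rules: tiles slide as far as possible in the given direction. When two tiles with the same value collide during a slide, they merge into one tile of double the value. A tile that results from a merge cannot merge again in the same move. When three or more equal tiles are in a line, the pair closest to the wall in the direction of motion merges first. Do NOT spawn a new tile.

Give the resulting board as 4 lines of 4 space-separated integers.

Answer: 16  0  0  0
64  0  0  0
64  4 64  0
16  0  0  0

Derivation:
Slide left:
row 0: [0, 0, 0, 16] -> [16, 0, 0, 0]
row 1: [0, 0, 64, 0] -> [64, 0, 0, 0]
row 2: [0, 64, 4, 64] -> [64, 4, 64, 0]
row 3: [0, 0, 0, 16] -> [16, 0, 0, 0]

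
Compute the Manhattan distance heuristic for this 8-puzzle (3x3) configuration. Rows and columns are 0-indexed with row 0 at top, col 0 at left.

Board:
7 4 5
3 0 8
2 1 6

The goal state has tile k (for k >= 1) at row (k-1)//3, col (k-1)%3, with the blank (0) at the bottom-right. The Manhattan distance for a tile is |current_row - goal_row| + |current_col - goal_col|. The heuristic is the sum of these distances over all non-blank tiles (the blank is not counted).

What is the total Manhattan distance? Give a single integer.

Answer: 18

Derivation:
Tile 7: at (0,0), goal (2,0), distance |0-2|+|0-0| = 2
Tile 4: at (0,1), goal (1,0), distance |0-1|+|1-0| = 2
Tile 5: at (0,2), goal (1,1), distance |0-1|+|2-1| = 2
Tile 3: at (1,0), goal (0,2), distance |1-0|+|0-2| = 3
Tile 8: at (1,2), goal (2,1), distance |1-2|+|2-1| = 2
Tile 2: at (2,0), goal (0,1), distance |2-0|+|0-1| = 3
Tile 1: at (2,1), goal (0,0), distance |2-0|+|1-0| = 3
Tile 6: at (2,2), goal (1,2), distance |2-1|+|2-2| = 1
Sum: 2 + 2 + 2 + 3 + 2 + 3 + 3 + 1 = 18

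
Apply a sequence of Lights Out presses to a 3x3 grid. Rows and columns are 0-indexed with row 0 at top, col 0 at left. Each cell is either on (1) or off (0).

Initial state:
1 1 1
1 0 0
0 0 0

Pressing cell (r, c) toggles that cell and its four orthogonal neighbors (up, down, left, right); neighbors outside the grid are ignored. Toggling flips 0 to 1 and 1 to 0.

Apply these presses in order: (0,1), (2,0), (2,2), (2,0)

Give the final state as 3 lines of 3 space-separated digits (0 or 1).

Answer: 0 0 0
1 1 1
0 1 1

Derivation:
After press 1 at (0,1):
0 0 0
1 1 0
0 0 0

After press 2 at (2,0):
0 0 0
0 1 0
1 1 0

After press 3 at (2,2):
0 0 0
0 1 1
1 0 1

After press 4 at (2,0):
0 0 0
1 1 1
0 1 1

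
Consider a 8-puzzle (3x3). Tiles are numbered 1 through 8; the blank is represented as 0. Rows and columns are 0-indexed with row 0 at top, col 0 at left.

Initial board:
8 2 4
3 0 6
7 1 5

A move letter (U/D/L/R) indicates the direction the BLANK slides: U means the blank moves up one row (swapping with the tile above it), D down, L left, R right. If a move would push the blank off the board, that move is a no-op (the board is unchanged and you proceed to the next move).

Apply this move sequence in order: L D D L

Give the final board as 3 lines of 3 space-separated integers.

Answer: 8 2 4
7 3 6
0 1 5

Derivation:
After move 1 (L):
8 2 4
0 3 6
7 1 5

After move 2 (D):
8 2 4
7 3 6
0 1 5

After move 3 (D):
8 2 4
7 3 6
0 1 5

After move 4 (L):
8 2 4
7 3 6
0 1 5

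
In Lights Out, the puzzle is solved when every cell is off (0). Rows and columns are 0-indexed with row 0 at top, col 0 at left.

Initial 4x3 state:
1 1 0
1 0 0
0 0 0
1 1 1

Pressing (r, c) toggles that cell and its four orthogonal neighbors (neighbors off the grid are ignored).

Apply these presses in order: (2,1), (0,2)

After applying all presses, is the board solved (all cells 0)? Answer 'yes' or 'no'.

After press 1 at (2,1):
1 1 0
1 1 0
1 1 1
1 0 1

After press 2 at (0,2):
1 0 1
1 1 1
1 1 1
1 0 1

Lights still on: 10

Answer: no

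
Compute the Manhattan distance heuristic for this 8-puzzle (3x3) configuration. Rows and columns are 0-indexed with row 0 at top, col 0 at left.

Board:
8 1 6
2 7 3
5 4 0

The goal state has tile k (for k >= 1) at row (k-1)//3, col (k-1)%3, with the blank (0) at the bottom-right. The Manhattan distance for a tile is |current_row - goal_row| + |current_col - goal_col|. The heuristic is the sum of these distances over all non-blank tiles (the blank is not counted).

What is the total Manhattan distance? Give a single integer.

Answer: 14

Derivation:
Tile 8: (0,0)->(2,1) = 3
Tile 1: (0,1)->(0,0) = 1
Tile 6: (0,2)->(1,2) = 1
Tile 2: (1,0)->(0,1) = 2
Tile 7: (1,1)->(2,0) = 2
Tile 3: (1,2)->(0,2) = 1
Tile 5: (2,0)->(1,1) = 2
Tile 4: (2,1)->(1,0) = 2
Sum: 3 + 1 + 1 + 2 + 2 + 1 + 2 + 2 = 14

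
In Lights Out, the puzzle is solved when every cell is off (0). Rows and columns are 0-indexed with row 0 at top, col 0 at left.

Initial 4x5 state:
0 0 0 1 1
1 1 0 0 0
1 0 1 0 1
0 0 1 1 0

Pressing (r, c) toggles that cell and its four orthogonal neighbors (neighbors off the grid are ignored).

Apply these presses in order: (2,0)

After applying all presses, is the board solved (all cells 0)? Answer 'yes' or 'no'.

Answer: no

Derivation:
After press 1 at (2,0):
0 0 0 1 1
0 1 0 0 0
0 1 1 0 1
1 0 1 1 0

Lights still on: 9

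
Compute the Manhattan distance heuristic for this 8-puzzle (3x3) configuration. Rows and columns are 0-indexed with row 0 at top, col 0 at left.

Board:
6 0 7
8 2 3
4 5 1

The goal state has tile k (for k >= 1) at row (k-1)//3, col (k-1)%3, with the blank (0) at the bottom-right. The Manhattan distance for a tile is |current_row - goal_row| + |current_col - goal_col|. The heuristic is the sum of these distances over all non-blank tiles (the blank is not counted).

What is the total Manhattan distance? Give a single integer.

Tile 6: (0,0)->(1,2) = 3
Tile 7: (0,2)->(2,0) = 4
Tile 8: (1,0)->(2,1) = 2
Tile 2: (1,1)->(0,1) = 1
Tile 3: (1,2)->(0,2) = 1
Tile 4: (2,0)->(1,0) = 1
Tile 5: (2,1)->(1,1) = 1
Tile 1: (2,2)->(0,0) = 4
Sum: 3 + 4 + 2 + 1 + 1 + 1 + 1 + 4 = 17

Answer: 17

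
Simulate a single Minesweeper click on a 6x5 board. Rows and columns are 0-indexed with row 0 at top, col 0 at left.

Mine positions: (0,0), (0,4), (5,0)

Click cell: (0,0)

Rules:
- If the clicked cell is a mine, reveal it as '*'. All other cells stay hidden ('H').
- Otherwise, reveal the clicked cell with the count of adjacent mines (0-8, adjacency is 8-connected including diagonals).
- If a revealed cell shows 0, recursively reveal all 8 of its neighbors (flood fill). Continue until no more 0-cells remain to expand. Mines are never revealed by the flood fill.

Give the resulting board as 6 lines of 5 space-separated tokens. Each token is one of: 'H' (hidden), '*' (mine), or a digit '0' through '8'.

* H H H H
H H H H H
H H H H H
H H H H H
H H H H H
H H H H H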